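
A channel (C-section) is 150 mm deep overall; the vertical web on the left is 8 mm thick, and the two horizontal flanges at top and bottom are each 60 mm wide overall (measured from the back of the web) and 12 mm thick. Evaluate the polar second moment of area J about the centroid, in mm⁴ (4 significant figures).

J ≈ 9.045 × 10⁶ mm⁴

Decompose the section into non-overlapping parts with the origin at the bottom-left of its bounding rectangle.
Web: 8 × 150, A = 1 200 mm², y = 75 mm, Ī = 2 250 000 mm⁴.
Top flange (beyond web): 52 × 12, A = 624 mm², y = 144 mm, Ī = 7 488 mm⁴.
Bottom flange (beyond web): 52 × 12, A = 624 mm², y = 6 mm, Ī = 7 488 mm⁴.
By symmetry the centroid is at mid-height, ȳ = 75 mm.
Transfer each piece to the centroidal x-axis using Ī + A·d² with d = y − 75:
  web: d = 0 mm → contributes +2 250 000 mm⁴
  top flange (beyond web): d = 69 mm → contributes +2 978 352 mm⁴
  bottom flange (beyond web): d = -69 mm → contributes +2 978 352 mm⁴
Total I = 8 206 704 mm⁴.
For the y-axis: x̄ = 19.2941 mm.
Repeating about the centroidal y-axis gives I_y = 838 204 mm⁴.
Polar second moment: J = I_x + I_y = 9 044 908 mm⁴.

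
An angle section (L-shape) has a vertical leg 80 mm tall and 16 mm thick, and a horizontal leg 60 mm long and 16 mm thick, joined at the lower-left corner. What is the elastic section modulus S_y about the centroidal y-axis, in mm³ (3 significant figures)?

S_y ≈ 1.33 × 10⁴ mm³

Split into non-overlapping primitives; take the origin at the lower-left of the bounding box.
Vertical leg: 16 × 80, A = 1 280 mm², x = 8 mm, Ī = 27 307 mm⁴.
Horizontal leg (remainder): 44 × 16, A = 704 mm², x = 38 mm, Ī = 113 579 mm⁴.
Centroid: x̄ = ΣA·x / ΣA = 18.645 mm.
Transfer each piece to the centroidal y-axis using Ī + A·d² with d = x − 18.645:
  vertical leg: d = -10.645 mm → contributes +172 356 mm⁴
  horizontal leg (remainder): d = 19.355 mm → contributes +377 304 mm⁴
Total I = 549 660 mm⁴.
Extreme fibre distance c = 41.355 mm; S = I/c = 13 291 mm³.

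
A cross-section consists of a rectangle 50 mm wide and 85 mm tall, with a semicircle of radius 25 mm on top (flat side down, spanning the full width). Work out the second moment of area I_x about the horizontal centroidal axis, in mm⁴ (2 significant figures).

Treat the section as a set of non-overlapping primitives; coordinates are from the bounding-box lower-left.
Rectangular body: 50 × 85, A = 4 250 mm², y = 42.5 mm, Ī = 2 558 854 mm⁴.
Semicircular cap: semicircle r = 25, A = 981.7 mm², y = 95.61 mm, Ī = 42 874 mm⁴.
Centroid: ȳ = ΣA·y / ΣA = 52.47 mm.
Transfer each piece to the horizontal centroidal axis using Ī + A·d² with d = y − 52.47:
  rectangular body: d = -9.966 mm → contributes +2 980 991 mm⁴
  semicircular cap: d = 43.14 mm → contributes +1 870 310 mm⁴
Total I = 4 851 301 mm⁴.

I_x ≈ 4.9 × 10⁶ mm⁴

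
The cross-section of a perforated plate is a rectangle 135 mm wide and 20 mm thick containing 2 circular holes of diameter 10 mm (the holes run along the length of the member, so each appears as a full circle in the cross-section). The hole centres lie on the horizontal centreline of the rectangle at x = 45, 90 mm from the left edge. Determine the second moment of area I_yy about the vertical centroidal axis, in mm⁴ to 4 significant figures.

Split into non-overlapping primitives; take the origin at the lower-left of the bounding box.
Plate: 135 × 20, A = 2 700 mm², x = 67.5 mm, Ī = 4 100 625 mm⁴.
Hole 1 (subtracted): ⌀10, A = 78.5398 mm², x = 45 mm, Ī = 490.874 mm⁴.
Hole 2 (subtracted): ⌀10, A = 78.5398 mm², x = 90 mm, Ī = 490.874 mm⁴.
By symmetry the centroid is at mid-width, x̄ = 67.5 mm.
Transfer each piece to the vertical centroidal axis using Ī + A·d² with d = x − 67.5:
  plate: d = 0 mm → contributes +4 100 625 mm⁴
  hole 1: d = -22.5 mm → contributes −40251.7 mm⁴
  hole 2: d = 22.5 mm → contributes −40251.7 mm⁴
Total I = 4 020 122 mm⁴.

I_yy ≈ 4.020 × 10⁶ mm⁴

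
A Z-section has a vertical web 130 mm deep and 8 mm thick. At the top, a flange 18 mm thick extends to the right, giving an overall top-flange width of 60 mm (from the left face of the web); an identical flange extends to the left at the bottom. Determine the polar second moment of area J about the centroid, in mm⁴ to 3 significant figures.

J ≈ 9.50 × 10⁶ mm⁴

Break the section into simple shapes (no overlaps), measuring from the bottom-left corner of the bounding box.
Web: 8 × 130, A = 1 040 mm², y = 65 mm, Ī = 1 464 667 mm⁴.
Top flange (beyond web): 52 × 18, A = 936 mm², y = 121 mm, Ī = 25 272 mm⁴.
Bottom flange (beyond web): 52 × 18, A = 936 mm², y = 9 mm, Ī = 25 272 mm⁴.
Centroid: ȳ = ΣA·y / ΣA = 65 mm.
Transfer each piece to the centroidal x-axis using Ī + A·d² with d = y − 65:
  web: d = 0 mm → contributes +1 464 667 mm⁴
  top flange (beyond web): d = 56 mm → contributes +2 960 568 mm⁴
  bottom flange (beyond web): d = -56 mm → contributes +2 960 568 mm⁴
Total I = 7 385 803 mm⁴.
For the y-axis: x̄ = 56 mm.
Repeating about the centroidal y-axis gives I_y = 2 112 171 mm⁴.
Polar second moment: J = I_x + I_y = 9 497 973 mm⁴.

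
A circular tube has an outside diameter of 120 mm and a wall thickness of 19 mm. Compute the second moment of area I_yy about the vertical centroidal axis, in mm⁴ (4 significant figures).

I_yy ≈ 7.959 × 10⁶ mm⁴

Break the section into simple shapes (no overlaps), measuring from the bottom-left corner of the bounding box.
Outer circle: ⌀120, A = 11309.7 mm², x = 60 mm, Ī = 10 178 760 mm⁴.
Bore (subtracted): ⌀82, A = 5281.02 mm², x = 60 mm, Ī = 2 219 347 mm⁴.
By symmetry the centroid is at mid-width, x̄ = 60 mm.
All pieces are centred on the vertical centroidal axis, so I = ΣĪ (holes subtracted) = 7 959 413 mm⁴.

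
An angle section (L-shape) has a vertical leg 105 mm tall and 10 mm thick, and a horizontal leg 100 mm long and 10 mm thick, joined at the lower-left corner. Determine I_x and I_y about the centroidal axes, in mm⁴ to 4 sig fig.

I_x ≈ 2.066 × 10⁶ mm⁴, I_y ≈ 1.828 × 10⁶ mm⁴

Decompose the section into non-overlapping parts with the origin at the bottom-left of its bounding rectangle.
Vertical leg: 10 × 105, A = 1 050 mm², y = 52.5 mm, Ī = 964 688 mm⁴.
Horizontal leg (remainder): 90 × 10, A = 900 mm², y = 5 mm, Ī = 7 500 mm⁴.
Centroid: ȳ = ΣA·y / ΣA = 30.5769 mm.
Transfer each piece to the centroidal x-axis using Ī + A·d² with d = y − 30.5769:
  vertical leg: d = 21.9231 mm → contributes +1 469 340 mm⁴
  horizontal leg (remainder): d = -25.5769 mm → contributes +596 261 mm⁴
Total I = 2 065 601 mm⁴.
For the y-axis: x̄ = 28.0769 mm.
Repeating about the centroidal y-axis gives I_y = 1 827 788 mm⁴.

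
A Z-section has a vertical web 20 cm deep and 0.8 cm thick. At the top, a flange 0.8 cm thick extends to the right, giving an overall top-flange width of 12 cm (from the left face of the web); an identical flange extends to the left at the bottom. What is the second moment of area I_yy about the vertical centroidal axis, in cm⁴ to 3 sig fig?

Break the section into simple shapes (no overlaps), measuring from the bottom-left corner of the bounding box.
Web: 0.8 × 20, A = 16 cm², x = 11.6 cm, Ī = 0.85333 cm⁴.
Top flange (beyond web): 11.2 × 0.8, A = 8.96 cm², x = 17.6 cm, Ī = 93.662 cm⁴.
Bottom flange (beyond web): 11.2 × 0.8, A = 8.96 cm², x = 5.6 cm, Ī = 93.662 cm⁴.
Centroid: x̄ = ΣA·x / ΣA = 11.6 cm.
Transfer each piece to the vertical centroidal axis using Ī + A·d² with d = x − 11.6:
  web: d = 0 cm → contributes +0.85333 cm⁴
  top flange (beyond web): d = 6 cm → contributes +416.22 cm⁴
  bottom flange (beyond web): d = -6 cm → contributes +416.22 cm⁴
Total I = 833.3 cm⁴.

I_yy ≈ 833 cm⁴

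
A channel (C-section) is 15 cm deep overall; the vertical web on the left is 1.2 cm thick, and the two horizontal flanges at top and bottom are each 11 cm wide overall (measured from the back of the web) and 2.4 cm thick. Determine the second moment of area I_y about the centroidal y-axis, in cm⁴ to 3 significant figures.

I_y ≈ 772 cm⁴

Treat the section as a set of non-overlapping primitives; coordinates are from the bounding-box lower-left.
Web: 1.2 × 15, A = 18 cm², x = 0.6 cm, Ī = 2.16 cm⁴.
Top flange (beyond web): 9.8 × 2.4, A = 23.52 cm², x = 6.1 cm, Ī = 188.24 cm⁴.
Bottom flange (beyond web): 9.8 × 2.4, A = 23.52 cm², x = 6.1 cm, Ī = 188.24 cm⁴.
Centroid: x̄ = ΣA·x / ΣA = 4.5779 cm.
Transfer each piece to the centroidal y-axis using Ī + A·d² with d = x − 4.5779:
  web: d = -3.9779 cm → contributes +286.98 cm⁴
  top flange (beyond web): d = 1.5221 cm → contributes +242.73 cm⁴
  bottom flange (beyond web): d = 1.5221 cm → contributes +242.73 cm⁴
Total I = 772.44 cm⁴.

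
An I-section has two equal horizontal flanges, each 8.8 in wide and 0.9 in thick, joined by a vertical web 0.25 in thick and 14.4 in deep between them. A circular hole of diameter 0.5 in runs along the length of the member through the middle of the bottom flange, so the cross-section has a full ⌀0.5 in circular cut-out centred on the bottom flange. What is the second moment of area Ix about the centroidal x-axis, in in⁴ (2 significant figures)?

Treat the section as a set of non-overlapping primitives; coordinates are from the bounding-box lower-left.
Bottom flange: 8.8 × 0.9, A = 7.92 in², y = 0.45 in, Ī = 0.5346 in⁴.
Web: 0.25 × 14.4, A = 3.6 in², y = 8.1 in, Ī = 62.21 in⁴.
Top flange: 8.8 × 0.9, A = 7.92 in², y = 15.75 in, Ī = 0.5346 in⁴.
Hole (subtracted): ⌀0.5, A = 0.1963 in², y = 0.45 in, Ī = 0.003068 in⁴.
Centroid: ȳ = ΣA·y / ΣA = 8.178 in.
Transfer each piece to the centroidal x-axis using Ī + A·d² with d = y − 8.178:
  bottom flange: d = -7.728 in → contributes +473.5 in⁴
  web: d = -0.07806 in → contributes +62.23 in⁴
  top flange: d = 7.572 in → contributes +454.6 in⁴
  hole: d = -7.728 in → contributes −11.73 in⁴
Total I = 978.7 in⁴.

Ix ≈ 980 in⁴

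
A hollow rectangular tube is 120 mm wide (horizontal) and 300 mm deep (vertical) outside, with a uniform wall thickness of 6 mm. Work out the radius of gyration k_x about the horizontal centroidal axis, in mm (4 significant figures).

k_x ≈ 106.0 mm

Break the section into simple shapes (no overlaps), measuring from the bottom-left corner of the bounding box.
Outer rectangle: 120 × 300, A = 36 000 mm², y = 150 mm, Ī = 270 000 000 mm⁴.
Inner void (subtracted): 108 × 288, A = 31 104 mm², y = 150 mm, Ī = 214 990 848 mm⁴.
By symmetry the centroid is at mid-height, ȳ = 150 mm.
All pieces are centred on the horizontal centroidal axis, so I = ΣĪ (holes subtracted) = 55 009 152 mm⁴.
Radius of gyration: k = √(I/A) = √(55 009 152 / 4 896) = 105.998 mm.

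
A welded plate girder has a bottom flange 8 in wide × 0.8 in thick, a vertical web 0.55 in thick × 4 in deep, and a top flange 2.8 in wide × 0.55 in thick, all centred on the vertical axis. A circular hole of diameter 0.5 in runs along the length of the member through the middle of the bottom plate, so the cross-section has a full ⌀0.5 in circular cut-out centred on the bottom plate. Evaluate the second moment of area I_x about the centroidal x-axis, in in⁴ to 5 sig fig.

Break the section into simple shapes (no overlaps), measuring from the bottom-left corner of the bounding box.
Bottom plate: 8 × 0.8, A = 6.4 in², y = 0.4 in, Ī = 0.3413333 in⁴.
Web plate: 0.55 × 4, A = 2.2 in², y = 2.8 in, Ī = 2.933333 in⁴.
Top plate: 2.8 × 0.55, A = 1.54 in², y = 5.075 in, Ī = 0.03882083 in⁴.
Hole (subtracted): ⌀0.5, A = 0.1963495 in², y = 0.4 in, Ī = 0.003067962 in⁴.
Centroid: ȳ = ΣA·y / ΣA = 1.655022 in.
Transfer each piece to the centroidal x-axis using Ī + A·d² with d = y − 1.655022:
  bottom plate: d = -1.255022 in → contributes +10.42185 in⁴
  web plate: d = 1.144978 in → contributes +5.817478 in⁴
  top plate: d = 3.419978 in → contributes +18.05105 in⁴
  hole: d = -1.255022 in → contributes −0.3123342 in⁴
Total I = 33.97804 in⁴.

I_x ≈ 33.978 in⁴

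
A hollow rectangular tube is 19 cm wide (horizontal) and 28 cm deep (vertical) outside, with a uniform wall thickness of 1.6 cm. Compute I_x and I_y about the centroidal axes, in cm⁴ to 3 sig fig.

I_x ≈ 1.47 × 10⁴ cm⁴, I_y ≈ 7850 cm⁴

Split into non-overlapping primitives; take the origin at the lower-left of the bounding box.
Outer rectangle: 19 × 28, A = 532 cm², y = 14 cm, Ī = 34 757 cm⁴.
Inner void (subtracted): 15.8 × 24.8, A = 391.84 cm², y = 14 cm, Ī = 20 083 cm⁴.
By symmetry the centroid is at mid-height, ȳ = 14 cm.
All pieces are centred on the centroidal x-axis, so I = ΣĪ (holes subtracted) = 14 674 cm⁴.
Repeating about the centroidal y-axis gives I_y = 7852.8 cm⁴.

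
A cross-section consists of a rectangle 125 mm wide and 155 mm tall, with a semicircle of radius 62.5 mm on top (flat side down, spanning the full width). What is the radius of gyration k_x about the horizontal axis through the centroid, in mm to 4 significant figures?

k_x ≈ 59.69 mm

Treat the section as a set of non-overlapping primitives; coordinates are from the bounding-box lower-left.
Rectangular body: 125 × 155, A = 19 375 mm², y = 77.5 mm, Ī = 38 790 365 mm⁴.
Semicircular cap: semicircle r = 62.5, A = 6135.92 mm², y = 181.526 mm, Ī = 1 674 758 mm⁴.
Centroid: ȳ = ΣA·y / ΣA = 102.52 mm.
Transfer each piece to the horizontal axis through the centroid using Ī + A·d² with d = y − 102.52:
  rectangular body: d = -25.0204 mm → contributes +50 919 547 mm⁴
  semicircular cap: d = 79.0054 mm → contributes +39 974 277 mm⁴
Total I = 90 893 823 mm⁴.
Radius of gyration: k = √(I/A) = √(90 893 823 / 25510.9) = 59.6903 mm.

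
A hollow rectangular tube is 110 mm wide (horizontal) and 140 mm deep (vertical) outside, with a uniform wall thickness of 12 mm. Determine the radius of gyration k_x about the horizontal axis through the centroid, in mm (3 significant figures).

Break the section into simple shapes (no overlaps), measuring from the bottom-left corner of the bounding box.
Outer rectangle: 110 × 140, A = 15 400 mm², y = 70 mm, Ī = 25 153 333 mm⁴.
Inner void (subtracted): 86 × 116, A = 9 976 mm², y = 70 mm, Ī = 11 186 421 mm⁴.
By symmetry the centroid is at mid-height, ȳ = 70 mm.
All pieces are centred on the horizontal axis through the centroid, so I = ΣĪ (holes subtracted) = 13 966 912 mm⁴.
Radius of gyration: k = √(I/A) = √(13 966 912 / 5 424) = 50.745 mm.

k_x ≈ 50.7 mm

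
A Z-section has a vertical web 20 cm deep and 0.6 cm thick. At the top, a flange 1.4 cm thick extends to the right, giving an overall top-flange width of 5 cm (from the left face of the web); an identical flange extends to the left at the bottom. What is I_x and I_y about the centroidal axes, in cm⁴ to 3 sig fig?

Break the section into simple shapes (no overlaps), measuring from the bottom-left corner of the bounding box.
Web: 0.6 × 20, A = 12 cm², y = 10 cm, Ī = 400 cm⁴.
Top flange (beyond web): 4.4 × 1.4, A = 6.16 cm², y = 19.3 cm, Ī = 1.0061 cm⁴.
Bottom flange (beyond web): 4.4 × 1.4, A = 6.16 cm², y = 0.7 cm, Ī = 1.0061 cm⁴.
Centroid: ȳ = ΣA·y / ΣA = 10 cm.
Transfer each piece to the centroidal x-axis using Ī + A·d² with d = y − 10:
  web: d = 0 cm → contributes +400 cm⁴
  top flange (beyond web): d = 9.3 cm → contributes +533.78 cm⁴
  bottom flange (beyond web): d = -9.3 cm → contributes +533.78 cm⁴
Total I = 1467.6 cm⁴.
For the y-axis: x̄ = 4.7 cm.
Repeating about the centroidal y-axis gives I_y = 97.236 cm⁴.

I_x ≈ 1470 cm⁴, I_y ≈ 97.2 cm⁴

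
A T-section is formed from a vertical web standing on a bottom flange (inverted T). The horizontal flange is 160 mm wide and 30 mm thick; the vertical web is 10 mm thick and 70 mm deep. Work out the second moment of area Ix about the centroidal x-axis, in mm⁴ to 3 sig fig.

Break the section into simple shapes (no overlaps), measuring from the bottom-left corner of the bounding box.
Flange: 160 × 30, A = 4 800 mm², y = 15 mm, Ī = 360 000 mm⁴.
Web: 10 × 70, A = 700 mm², y = 65 mm, Ī = 285 833 mm⁴.
Centroid: ȳ = ΣA·y / ΣA = 21.364 mm.
Transfer each piece to the centroidal x-axis using Ī + A·d² with d = y − 21.364:
  flange: d = -6.3636 mm → contributes +554 380 mm⁴
  web: d = 43.636 mm → contributes +1 618 726 mm⁴
Total I = 2 173 106 mm⁴.

Ix ≈ 2.17 × 10⁶ mm⁴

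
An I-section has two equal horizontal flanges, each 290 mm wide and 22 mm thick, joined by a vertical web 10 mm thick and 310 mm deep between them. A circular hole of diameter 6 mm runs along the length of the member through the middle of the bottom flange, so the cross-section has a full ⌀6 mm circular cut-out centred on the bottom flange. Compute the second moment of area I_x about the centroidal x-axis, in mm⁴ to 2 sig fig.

Break the section into simple shapes (no overlaps), measuring from the bottom-left corner of the bounding box.
Bottom flange: 290 × 22, A = 6 380 mm², y = 11 mm, Ī = 257 327 mm⁴.
Web: 10 × 310, A = 3 100 mm², y = 177 mm, Ī = 24 825 833 mm⁴.
Top flange: 290 × 22, A = 6 380 mm², y = 343 mm, Ī = 257 327 mm⁴.
Hole (subtracted): ⌀6, A = 28.27 mm², y = 11 mm, Ī = 63.62 mm⁴.
Centroid: ȳ = ΣA·y / ΣA = 177.3 mm.
Transfer each piece to the centroidal x-axis using Ī + A·d² with d = y − 177.3:
  bottom flange: d = -166.3 mm → contributes +176 693 126 mm⁴
  web: d = -0.2965 mm → contributes +24 826 106 mm⁴
  top flange: d = 165.7 mm → contributes +175 437 209 mm⁴
  hole: d = -166.3 mm → contributes −781 977 mm⁴
Total I = 376 174 464 mm⁴.

I_x ≈ 3.8 × 10⁸ mm⁴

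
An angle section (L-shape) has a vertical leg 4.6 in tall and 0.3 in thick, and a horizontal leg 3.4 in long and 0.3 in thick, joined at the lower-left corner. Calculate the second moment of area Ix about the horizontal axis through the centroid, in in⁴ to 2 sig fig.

Ix ≈ 5.0 in⁴

Break the section into simple shapes (no overlaps), measuring from the bottom-left corner of the bounding box.
Vertical leg: 0.3 × 4.6, A = 1.38 in², y = 2.3 in, Ī = 2.433 in⁴.
Horizontal leg (remainder): 3.1 × 0.3, A = 0.93 in², y = 0.15 in, Ī = 0.006975 in⁴.
Centroid: ȳ = ΣA·y / ΣA = 1.434 in.
Transfer each piece to the horizontal axis through the centroid using Ī + A·d² with d = y − 1.434:
  vertical leg: d = 0.8656 in → contributes +3.467 in⁴
  horizontal leg (remainder): d = -1.284 in → contributes +1.541 in⁴
Total I = 5.009 in⁴.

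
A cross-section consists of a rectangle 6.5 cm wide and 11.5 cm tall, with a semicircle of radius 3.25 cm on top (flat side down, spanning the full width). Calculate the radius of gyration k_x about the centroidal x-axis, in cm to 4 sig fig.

Split into non-overlapping primitives; take the origin at the lower-left of the bounding box.
Rectangular body: 6.5 × 11.5, A = 74.75 cm², y = 5.75 cm, Ī = 823.807 cm⁴.
Semicircular cap: semicircle r = 3.25, A = 16.5915 cm², y = 12.8793 cm, Ī = 12.2452 cm⁴.
Centroid: ȳ = ΣA·y / ΣA = 7.04499 cm.
Transfer each piece to the centroidal x-axis using Ī + A·d² with d = y − 7.04499:
  rectangular body: d = -1.29499 cm → contributes +949.164 cm⁴
  semicircular cap: d = 5.83435 cm → contributes +577.015 cm⁴
Total I = 1526.18 cm⁴.
Radius of gyration: k = √(I/A) = √(1526.18 / 91.3415) = 4.0876 cm.

k_x ≈ 4.088 cm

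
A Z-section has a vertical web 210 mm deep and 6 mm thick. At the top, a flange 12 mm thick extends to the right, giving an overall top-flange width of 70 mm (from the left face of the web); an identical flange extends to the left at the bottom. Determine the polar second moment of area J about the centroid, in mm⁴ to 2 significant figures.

J ≈ 2.2 × 10⁷ mm⁴

Decompose the section into non-overlapping parts with the origin at the bottom-left of its bounding rectangle.
Web: 6 × 210, A = 1 260 mm², y = 105 mm, Ī = 4 630 500 mm⁴.
Top flange (beyond web): 64 × 12, A = 768 mm², y = 204 mm, Ī = 9 216 mm⁴.
Bottom flange (beyond web): 64 × 12, A = 768 mm², y = 6 mm, Ī = 9 216 mm⁴.
Centroid: ȳ = ΣA·y / ΣA = 105 mm.
Transfer each piece to the centroidal x-axis using Ī + A·d² with d = y − 105:
  web: d = 0 mm → contributes +4 630 500 mm⁴
  top flange (beyond web): d = 99 mm → contributes +7 536 384 mm⁴
  bottom flange (beyond web): d = -99 mm → contributes +7 536 384 mm⁴
Total I = 19 703 268 mm⁴.
For the y-axis: x̄ = 67 mm.
Repeating about the centroidal y-axis gives I_y = 2 409 668 mm⁴.
Polar second moment: J = I_x + I_y = 22 112 936 mm⁴.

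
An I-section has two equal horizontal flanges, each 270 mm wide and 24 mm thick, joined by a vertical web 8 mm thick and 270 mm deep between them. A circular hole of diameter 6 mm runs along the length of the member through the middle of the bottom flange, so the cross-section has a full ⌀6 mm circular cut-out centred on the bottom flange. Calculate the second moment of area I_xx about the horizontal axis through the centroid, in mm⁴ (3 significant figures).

I_xx ≈ 2.93 × 10⁸ mm⁴

Split into non-overlapping primitives; take the origin at the lower-left of the bounding box.
Bottom flange: 270 × 24, A = 6 480 mm², y = 12 mm, Ī = 311 040 mm⁴.
Web: 8 × 270, A = 2 160 mm², y = 159 mm, Ī = 13 122 000 mm⁴.
Top flange: 270 × 24, A = 6 480 mm², y = 306 mm, Ī = 311 040 mm⁴.
Hole (subtracted): ⌀6, A = 28.274 mm², y = 12 mm, Ī = 63.617 mm⁴.
Centroid: ȳ = ΣA·y / ΣA = 159.28 mm.
Transfer each piece to the horizontal axis through the centroid using Ī + A·d² with d = y − 159.28:
  bottom flange: d = -147.28 mm → contributes +140 862 530 mm⁴
  web: d = -0.2754 mm → contributes +13 122 164 mm⁴
  top flange: d = 146.72 mm → contributes +139 813 173 mm⁴
  hole: d = -147.28 mm → contributes −613 335 mm⁴
Total I = 293 184 532 mm⁴.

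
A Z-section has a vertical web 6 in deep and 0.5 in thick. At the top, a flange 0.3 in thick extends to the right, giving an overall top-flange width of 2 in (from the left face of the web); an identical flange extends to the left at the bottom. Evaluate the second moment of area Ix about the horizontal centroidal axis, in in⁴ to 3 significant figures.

Ix ≈ 16.3 in⁴

Break the section into simple shapes (no overlaps), measuring from the bottom-left corner of the bounding box.
Web: 0.5 × 6, A = 3 in², y = 3 in, Ī = 9 in⁴.
Top flange (beyond web): 1.5 × 0.3, A = 0.45 in², y = 5.85 in, Ī = 0.003375 in⁴.
Bottom flange (beyond web): 1.5 × 0.3, A = 0.45 in², y = 0.15 in, Ī = 0.003375 in⁴.
Centroid: ȳ = ΣA·y / ΣA = 3 in.
Transfer each piece to the horizontal centroidal axis using Ī + A·d² with d = y − 3:
  web: d = 0 in → contributes +9 in⁴
  top flange (beyond web): d = 2.85 in → contributes +3.6585 in⁴
  bottom flange (beyond web): d = -2.85 in → contributes +3.6585 in⁴
Total I = 16.317 in⁴.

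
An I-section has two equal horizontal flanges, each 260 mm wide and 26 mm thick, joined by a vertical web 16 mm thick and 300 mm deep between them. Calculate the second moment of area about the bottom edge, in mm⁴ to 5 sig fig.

I_base ≈ 9.6345 × 10⁸ mm⁴

Decompose the section into non-overlapping parts with the origin at the bottom-left of its bounding rectangle.
Bottom flange: 260 × 26, A = 6 760 mm², y = 13 mm, Ī = 380813.3 mm⁴.
Web: 16 × 300, A = 4 800 mm², y = 176 mm, Ī = 36 000 000 mm⁴.
Top flange: 260 × 26, A = 6 760 mm², y = 339 mm, Ī = 380813.3 mm⁴.
Transfer each piece to the bottom edge using Ī + A·d² with d = y − 0:
  bottom flange: d = 13 mm → contributes +1 523 253 mm⁴
  web: d = 176 mm → contributes +184 684 800 mm⁴
  top flange: d = 339 mm → contributes +777 246 773 mm⁴
Total I = 963 454 827 mm⁴.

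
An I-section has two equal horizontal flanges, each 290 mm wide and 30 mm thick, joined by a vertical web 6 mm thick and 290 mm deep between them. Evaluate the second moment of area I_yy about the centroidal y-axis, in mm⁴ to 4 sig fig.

Split into non-overlapping primitives; take the origin at the lower-left of the bounding box.
Bottom flange: 290 × 30, A = 8 700 mm², x = 145 mm, Ī = 60 972 500 mm⁴.
Web: 6 × 290, A = 1 740 mm², x = 145 mm, Ī = 5 220 mm⁴.
Top flange: 290 × 30, A = 8 700 mm², x = 145 mm, Ī = 60 972 500 mm⁴.
By symmetry the centroid is at mid-width, x̄ = 145 mm.
All pieces are centred on the centroidal y-axis, so I = ΣĪ = 121 950 220 mm⁴.

I_yy ≈ 1.220 × 10⁸ mm⁴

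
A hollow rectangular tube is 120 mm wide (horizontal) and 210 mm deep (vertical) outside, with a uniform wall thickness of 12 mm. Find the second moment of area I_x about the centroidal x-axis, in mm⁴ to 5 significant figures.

Treat the section as a set of non-overlapping primitives; coordinates are from the bounding-box lower-left.
Outer rectangle: 120 × 210, A = 25 200 mm², y = 105 mm, Ī = 92 610 000 mm⁴.
Inner void (subtracted): 96 × 186, A = 17 856 mm², y = 105 mm, Ī = 51 478 848 mm⁴.
By symmetry the centroid is at mid-height, ȳ = 105 mm.
All pieces are centred on the centroidal x-axis, so I = ΣĪ (holes subtracted) = 41 131 152 mm⁴.

I_x ≈ 4.1131 × 10⁷ mm⁴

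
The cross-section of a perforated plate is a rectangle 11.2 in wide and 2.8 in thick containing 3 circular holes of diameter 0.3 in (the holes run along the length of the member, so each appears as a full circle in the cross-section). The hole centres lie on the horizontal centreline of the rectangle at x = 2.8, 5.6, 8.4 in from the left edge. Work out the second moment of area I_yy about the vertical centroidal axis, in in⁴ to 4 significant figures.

I_yy ≈ 326.7 in⁴

Break the section into simple shapes (no overlaps), measuring from the bottom-left corner of the bounding box.
Plate: 11.2 × 2.8, A = 31.36 in², x = 5.6 in, Ī = 327.817 in⁴.
Hole 1 (subtracted): ⌀0.3, A = 0.0706858 in², x = 2.8 in, Ī = 0.000397608 in⁴.
Hole 2 (subtracted): ⌀0.3, A = 0.0706858 in², x = 5.6 in, Ī = 0.000397608 in⁴.
Hole 3 (subtracted): ⌀0.3, A = 0.0706858 in², x = 8.4 in, Ī = 0.000397608 in⁴.
By symmetry the centroid is at mid-width, x̄ = 5.6 in.
Transfer each piece to the vertical centroidal axis using Ī + A·d² with d = x − 5.6:
  plate: d = 0 in → contributes +327.817 in⁴
  hole 1: d = -2.8 in → contributes −0.554575 in⁴
  hole 2: d = 0 in → contributes −0.000397608 in⁴
  hole 3: d = 2.8 in → contributes −0.554575 in⁴
Total I = 326.707 in⁴.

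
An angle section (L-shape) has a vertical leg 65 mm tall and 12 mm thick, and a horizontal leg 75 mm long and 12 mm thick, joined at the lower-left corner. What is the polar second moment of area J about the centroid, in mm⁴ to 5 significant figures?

J ≈ 1.3526 × 10⁶ mm⁴

Treat the section as a set of non-overlapping primitives; coordinates are from the bounding-box lower-left.
Vertical leg: 12 × 65, A = 780 mm², y = 32.5 mm, Ī = 274 625 mm⁴.
Horizontal leg (remainder): 63 × 12, A = 756 mm², y = 6 mm, Ī = 9 072 mm⁴.
Centroid: ȳ = ΣA·y / ΣA = 19.45703 mm.
Transfer each piece to the centroidal x-axis using Ī + A·d² with d = y − 19.45703:
  vertical leg: d = 13.04297 mm → contributes +407317.8 mm⁴
  horizontal leg (remainder): d = -13.45703 mm → contributes +145977.3 mm⁴
Total I = 553295.2 mm⁴.
For the y-axis: x̄ = 24.45703 mm.
Repeating about the centroidal y-axis gives I_y = 799275.2 mm⁴.
Polar second moment: J = I_x + I_y = 1 352 570 mm⁴.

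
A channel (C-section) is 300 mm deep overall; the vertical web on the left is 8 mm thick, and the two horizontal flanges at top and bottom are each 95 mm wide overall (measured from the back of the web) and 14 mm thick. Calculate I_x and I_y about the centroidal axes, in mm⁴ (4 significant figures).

Treat the section as a set of non-overlapping primitives; coordinates are from the bounding-box lower-left.
Web: 8 × 300, A = 2 400 mm², y = 150 mm, Ī = 18 000 000 mm⁴.
Top flange (beyond web): 87 × 14, A = 1 218 mm², y = 293 mm, Ī = 19 894 mm⁴.
Bottom flange (beyond web): 87 × 14, A = 1 218 mm², y = 7 mm, Ī = 19 894 mm⁴.
By symmetry the centroid is at mid-height, ȳ = 150 mm.
Transfer each piece to the centroidal x-axis using Ī + A·d² with d = y − 150:
  web: d = 0 mm → contributes +18 000 000 mm⁴
  top flange (beyond web): d = 143 mm → contributes +24 926 776 mm⁴
  bottom flange (beyond web): d = -143 mm → contributes +24 926 776 mm⁴
Total I = 67 853 552 mm⁴.
For the y-axis: x̄ = 27.9268 mm.
Repeating about the centroidal y-axis gives I_y = 4 276 962 mm⁴.

I_x ≈ 6.785 × 10⁷ mm⁴, I_y ≈ 4.277 × 10⁶ mm⁴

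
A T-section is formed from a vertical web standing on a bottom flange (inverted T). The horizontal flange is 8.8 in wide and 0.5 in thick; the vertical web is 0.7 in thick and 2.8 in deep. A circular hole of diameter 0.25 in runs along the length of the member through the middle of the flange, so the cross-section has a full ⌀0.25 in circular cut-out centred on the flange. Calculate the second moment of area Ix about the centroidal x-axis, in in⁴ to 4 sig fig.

Ix ≈ 5.051 in⁴

Decompose the section into non-overlapping parts with the origin at the bottom-left of its bounding rectangle.
Flange: 8.8 × 0.5, A = 4.4 in², y = 0.25 in, Ī = 0.0916667 in⁴.
Web: 0.7 × 2.8, A = 1.96 in², y = 1.9 in, Ī = 1.28053 in⁴.
Hole (subtracted): ⌀0.25, A = 0.0490874 in², y = 0.25 in, Ī = 0.000191748 in⁴.
Centroid: ȳ = ΣA·y / ΣA = 0.762446 in.
Transfer each piece to the centroidal x-axis using Ī + A·d² with d = y − 0.762446:
  flange: d = -0.512446 in → contributes +1.24711 in⁴
  web: d = 1.13755 in → contributes +3.81683 in⁴
  hole: d = -0.512446 in → contributes −0.0130821 in⁴
Total I = 5.05086 in⁴.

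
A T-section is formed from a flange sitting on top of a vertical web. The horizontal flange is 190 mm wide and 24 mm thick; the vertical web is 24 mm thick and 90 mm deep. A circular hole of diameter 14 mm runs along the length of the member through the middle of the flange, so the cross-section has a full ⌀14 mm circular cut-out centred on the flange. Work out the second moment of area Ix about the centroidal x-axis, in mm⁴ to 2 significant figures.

Split into non-overlapping primitives; take the origin at the lower-left of the bounding box.
Flange: 190 × 24, A = 4 560 mm², y = 102 mm, Ī = 218 880 mm⁴.
Web: 24 × 90, A = 2 160 mm², y = 45 mm, Ī = 1 458 000 mm⁴.
Hole (subtracted): ⌀14, A = 153.9 mm², y = 102 mm, Ī = 1 886 mm⁴.
Centroid: ȳ = ΣA·y / ΣA = 83.25 mm.
Transfer each piece to the centroidal x-axis using Ī + A·d² with d = y − 83.25:
  flange: d = 18.75 mm → contributes +1 822 170 mm⁴
  web: d = -38.25 mm → contributes +4 618 055 mm⁴
  hole: d = 18.75 mm → contributes −56 010 mm⁴
Total I = 6 384 215 mm⁴.

Ix ≈ 6.4 × 10⁶ mm⁴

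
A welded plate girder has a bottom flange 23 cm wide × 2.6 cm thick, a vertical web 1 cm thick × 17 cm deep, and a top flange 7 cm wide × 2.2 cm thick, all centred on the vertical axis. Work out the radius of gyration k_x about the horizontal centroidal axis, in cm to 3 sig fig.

Break the section into simple shapes (no overlaps), measuring from the bottom-left corner of the bounding box.
Bottom plate: 23 × 2.6, A = 59.8 cm², y = 1.3 cm, Ī = 33.687 cm⁴.
Web plate: 1 × 17, A = 17 cm², y = 11.1 cm, Ī = 409.42 cm⁴.
Top plate: 7 × 2.2, A = 15.4 cm², y = 20.7 cm, Ī = 6.2113 cm⁴.
Centroid: ȳ = ΣA·y / ΣA = 6.3473 cm.
Transfer each piece to the horizontal centroidal axis using Ī + A·d² with d = y − 6.3473:
  bottom plate: d = -5.0473 cm → contributes +1557.1 cm⁴
  web plate: d = 4.7527 cm → contributes +793.42 cm⁴
  top plate: d = 14.353 cm → contributes +3178.6 cm⁴
Total I = 5529.1 cm⁴.
Radius of gyration: k = √(I/A) = √(5529.1 / 92.2) = 7.744 cm.

k_x ≈ 7.74 cm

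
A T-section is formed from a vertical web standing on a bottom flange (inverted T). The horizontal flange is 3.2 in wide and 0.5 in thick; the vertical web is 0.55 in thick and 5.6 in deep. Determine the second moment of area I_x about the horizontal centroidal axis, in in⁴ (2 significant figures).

Decompose the section into non-overlapping parts with the origin at the bottom-left of its bounding rectangle.
Flange: 3.2 × 0.5, A = 1.6 in², y = 0.25 in, Ī = 0.03333 in⁴.
Web: 0.55 × 5.6, A = 3.08 in², y = 3.3 in, Ī = 8.049 in⁴.
Centroid: ȳ = ΣA·y / ΣA = 2.257 in.
Transfer each piece to the horizontal centroidal axis using Ī + A·d² with d = y − 2.257:
  flange: d = -2.007 in → contributes +6.48 in⁴
  web: d = 1.043 in → contributes +11.4 in⁴
Total I = 17.88 in⁴.

I_x ≈ 18 in⁴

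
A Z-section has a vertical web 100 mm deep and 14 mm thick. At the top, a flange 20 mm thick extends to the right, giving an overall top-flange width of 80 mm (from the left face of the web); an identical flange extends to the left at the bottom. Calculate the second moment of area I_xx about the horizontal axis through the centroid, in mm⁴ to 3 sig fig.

Decompose the section into non-overlapping parts with the origin at the bottom-left of its bounding rectangle.
Web: 14 × 100, A = 1 400 mm², y = 50 mm, Ī = 1 166 667 mm⁴.
Top flange (beyond web): 66 × 20, A = 1 320 mm², y = 90 mm, Ī = 44 000 mm⁴.
Bottom flange (beyond web): 66 × 20, A = 1 320 mm², y = 10 mm, Ī = 44 000 mm⁴.
Centroid: ȳ = ΣA·y / ΣA = 50 mm.
Transfer each piece to the horizontal axis through the centroid using Ī + A·d² with d = y − 50:
  web: d = 0 mm → contributes +1 166 667 mm⁴
  top flange (beyond web): d = 40 mm → contributes +2 156 000 mm⁴
  bottom flange (beyond web): d = -40 mm → contributes +2 156 000 mm⁴
Total I = 5 478 667 mm⁴.

I_xx ≈ 5.48 × 10⁶ mm⁴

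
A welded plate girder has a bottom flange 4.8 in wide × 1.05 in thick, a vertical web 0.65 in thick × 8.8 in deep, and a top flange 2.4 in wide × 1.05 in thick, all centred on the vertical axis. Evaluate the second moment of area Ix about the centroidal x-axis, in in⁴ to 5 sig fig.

Ix ≈ 209.38 in⁴

Decompose the section into non-overlapping parts with the origin at the bottom-left of its bounding rectangle.
Bottom plate: 4.8 × 1.05, A = 5.04 in², y = 0.525 in, Ī = 0.46305 in⁴.
Web plate: 0.65 × 8.8, A = 5.72 in², y = 5.45 in, Ī = 36.91307 in⁴.
Top plate: 2.4 × 1.05, A = 2.52 in², y = 10.375 in, Ī = 0.231525 in⁴.
Centroid: ȳ = ΣA·y / ΣA = 4.515437 in.
Transfer each piece to the centroidal x-axis using Ī + A·d² with d = y − 4.515437:
  bottom plate: d = -3.990437 in → contributes +80.71792 in⁴
  web plate: d = 0.9345633 in → contributes +41.90896 in⁴
  top plate: d = 5.859563 in → contributes +86.75442 in⁴
Total I = 209.3813 in⁴.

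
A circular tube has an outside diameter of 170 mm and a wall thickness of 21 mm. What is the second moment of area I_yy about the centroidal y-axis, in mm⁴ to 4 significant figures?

Break the section into simple shapes (no overlaps), measuring from the bottom-left corner of the bounding box.
Outer circle: ⌀170, A = 22 698 mm², x = 85 mm, Ī = 40 998 275 mm⁴.
Bore (subtracted): ⌀128, A = 12 868 mm², x = 85 mm, Ī = 13 176 795 mm⁴.
By symmetry the centroid is at mid-width, x̄ = 85 mm.
All pieces are centred on the centroidal y-axis, so I = ΣĪ (holes subtracted) = 27 821 480 mm⁴.

I_yy ≈ 2.782 × 10⁷ mm⁴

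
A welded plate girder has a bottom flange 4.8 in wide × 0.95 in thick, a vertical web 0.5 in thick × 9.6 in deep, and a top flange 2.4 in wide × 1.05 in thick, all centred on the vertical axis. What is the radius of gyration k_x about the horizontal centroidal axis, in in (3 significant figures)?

k_x ≈ 4.36 in

Split into non-overlapping primitives; take the origin at the lower-left of the bounding box.
Bottom plate: 4.8 × 0.95, A = 4.56 in², y = 0.475 in, Ī = 0.34295 in⁴.
Web plate: 0.5 × 9.6, A = 4.8 in², y = 5.75 in, Ī = 36.864 in⁴.
Top plate: 2.4 × 1.05, A = 2.52 in², y = 11.075 in, Ī = 0.23153 in⁴.
Centroid: ȳ = ΣA·y / ΣA = 4.8548 in.
Transfer each piece to the horizontal centroidal axis using Ī + A·d² with d = y − 4.8548:
  bottom plate: d = -4.3798 in → contributes +87.816 in⁴
  web plate: d = 0.8952 in → contributes +40.711 in⁴
  top plate: d = 6.2202 in → contributes +97.733 in⁴
Total I = 226.26 in⁴.
Radius of gyration: k = √(I/A) = √(226.26 / 11.88) = 4.3641 in.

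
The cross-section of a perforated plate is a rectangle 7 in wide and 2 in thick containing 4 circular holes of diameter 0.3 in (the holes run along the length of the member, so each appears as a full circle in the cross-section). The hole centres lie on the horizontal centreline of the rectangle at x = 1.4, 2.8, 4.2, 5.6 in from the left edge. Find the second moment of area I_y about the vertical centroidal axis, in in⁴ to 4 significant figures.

Split into non-overlapping primitives; take the origin at the lower-left of the bounding box.
Plate: 7 × 2, A = 14 in², x = 3.5 in, Ī = 57.1667 in⁴.
Hole 1 (subtracted): ⌀0.3, A = 0.0706858 in², x = 1.4 in, Ī = 0.000397608 in⁴.
Hole 2 (subtracted): ⌀0.3, A = 0.0706858 in², x = 2.8 in, Ī = 0.000397608 in⁴.
Hole 3 (subtracted): ⌀0.3, A = 0.0706858 in², x = 4.2 in, Ī = 0.000397608 in⁴.
Hole 4 (subtracted): ⌀0.3, A = 0.0706858 in², x = 5.6 in, Ī = 0.000397608 in⁴.
By symmetry the centroid is at mid-width, x̄ = 3.5 in.
Transfer each piece to the vertical centroidal axis using Ī + A·d² with d = x − 3.5:
  plate: d = 0 in → contributes +57.1667 in⁴
  hole 1: d = -2.1 in → contributes −0.312122 in⁴
  hole 2: d = -0.7 in → contributes −0.0350337 in⁴
  hole 3: d = 0.7 in → contributes −0.0350337 in⁴
  hole 4: d = 2.1 in → contributes −0.312122 in⁴
Total I = 56.4724 in⁴.

I_y ≈ 56.47 in⁴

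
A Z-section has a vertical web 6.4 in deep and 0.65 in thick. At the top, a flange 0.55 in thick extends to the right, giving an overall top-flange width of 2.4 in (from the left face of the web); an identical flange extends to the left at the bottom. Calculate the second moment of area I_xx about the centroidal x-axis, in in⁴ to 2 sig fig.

I_xx ≈ 31 in⁴

Split into non-overlapping primitives; take the origin at the lower-left of the bounding box.
Web: 0.65 × 6.4, A = 4.16 in², y = 3.2 in, Ī = 14.2 in⁴.
Top flange (beyond web): 1.75 × 0.55, A = 0.9625 in², y = 6.125 in, Ī = 0.02426 in⁴.
Bottom flange (beyond web): 1.75 × 0.55, A = 0.9625 in², y = 0.275 in, Ī = 0.02426 in⁴.
Centroid: ȳ = ΣA·y / ΣA = 3.2 in.
Transfer each piece to the centroidal x-axis using Ī + A·d² with d = y − 3.2:
  web: d = 0 in → contributes +14.2 in⁴
  top flange (beyond web): d = 2.925 in → contributes +8.259 in⁴
  bottom flange (beyond web): d = -2.925 in → contributes +8.259 in⁴
Total I = 30.72 in⁴.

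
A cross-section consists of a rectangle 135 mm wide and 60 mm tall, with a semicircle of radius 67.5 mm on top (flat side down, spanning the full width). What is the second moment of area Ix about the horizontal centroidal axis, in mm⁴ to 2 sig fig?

Break the section into simple shapes (no overlaps), measuring from the bottom-left corner of the bounding box.
Rectangular body: 135 × 60, A = 8 100 mm², y = 30 mm, Ī = 2 430 000 mm⁴.
Semicircular cap: semicircle r = 67.5, A = 7 157 mm², y = 88.65 mm, Ī = 2 278 490 mm⁴.
Centroid: ȳ = ΣA·y / ΣA = 57.51 mm.
Transfer each piece to the horizontal centroidal axis using Ī + A·d² with d = y − 57.51:
  rectangular body: d = -27.51 mm → contributes +8 560 695 mm⁴
  semicircular cap: d = 31.14 mm → contributes +9 217 018 mm⁴
Total I = 17 777 713 mm⁴.

Ix ≈ 1.8 × 10⁷ mm⁴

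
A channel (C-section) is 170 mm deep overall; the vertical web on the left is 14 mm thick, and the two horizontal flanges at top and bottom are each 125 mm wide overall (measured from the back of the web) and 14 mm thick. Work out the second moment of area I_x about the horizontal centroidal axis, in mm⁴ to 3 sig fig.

I_x ≈ 2.47 × 10⁷ mm⁴

Break the section into simple shapes (no overlaps), measuring from the bottom-left corner of the bounding box.
Web: 14 × 170, A = 2 380 mm², y = 85 mm, Ī = 5 731 833 mm⁴.
Top flange (beyond web): 111 × 14, A = 1 554 mm², y = 163 mm, Ī = 25 382 mm⁴.
Bottom flange (beyond web): 111 × 14, A = 1 554 mm², y = 7 mm, Ī = 25 382 mm⁴.
By symmetry the centroid is at mid-height, ȳ = 85 mm.
Transfer each piece to the horizontal centroidal axis using Ī + A·d² with d = y − 85:
  web: d = 0 mm → contributes +5 731 833 mm⁴
  top flange (beyond web): d = 78 mm → contributes +9 479 918 mm⁴
  bottom flange (beyond web): d = -78 mm → contributes +9 479 918 mm⁴
Total I = 24 691 669 mm⁴.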